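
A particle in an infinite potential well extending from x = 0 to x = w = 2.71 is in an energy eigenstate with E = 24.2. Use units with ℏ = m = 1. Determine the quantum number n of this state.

n = 6

For an infinite well E_n = n²π²ℏ²/(2mw²), so n = (w/πℏ)√(2mE).
n = (2.71/π) × √(2 × 1 × 24.2) = 6.001 → n = 6.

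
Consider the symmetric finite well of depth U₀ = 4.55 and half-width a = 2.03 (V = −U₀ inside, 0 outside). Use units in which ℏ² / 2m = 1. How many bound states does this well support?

The dimensionless depth is z₀ = a√(2mU₀)/ℏ = 2.03 × √(4.550) = 4.330.
The even/odd transcendental equations gain one root per π/2 in z₀, giving N = 1 + ⌊2z₀/π⌋ = 1 + ⌊2.757⌋ = 3.

N = 3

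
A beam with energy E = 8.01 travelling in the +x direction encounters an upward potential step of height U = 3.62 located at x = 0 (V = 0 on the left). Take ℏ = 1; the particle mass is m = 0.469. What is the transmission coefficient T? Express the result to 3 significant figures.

On each side the TISE gives plane waves with k = √(2m(E − V))/ℏ: k₁ = √(2·0.469·8.01) = 2.741, k₂ = √(2·0.469·4.39) = 2.029.
Continuity of ψ and ψ′ at the step yields the reflection amplitude r = (k₁ − k₂)/(k₁ + k₂) = 0.1492; thus R = |r|² = 0.02227, T = 0.9777.

T = 0.978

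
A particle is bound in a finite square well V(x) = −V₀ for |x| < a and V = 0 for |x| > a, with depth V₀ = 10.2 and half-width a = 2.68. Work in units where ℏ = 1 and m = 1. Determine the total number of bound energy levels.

N = 8

The dimensionless depth is z₀ = a√(2mV₀)/ℏ = 2.68 × √(20.40) = 12.10.
A new bound state (alternating even/odd) appears each time z₀ passes a multiple of π/2, so N = ⌊2z₀/π⌋ + 1 = ⌊7.706⌋ + 1 = 8.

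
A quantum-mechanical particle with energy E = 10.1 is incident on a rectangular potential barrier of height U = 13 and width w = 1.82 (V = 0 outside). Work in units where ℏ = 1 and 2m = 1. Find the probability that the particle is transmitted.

Since E < U the interior solution is evanescent with decay constant κ = √(2m(U − E))/ℏ = 1.703.
κw = 3.099, sinh(κw) = 11.07.
Matching ψ, ψ′ at both faces gives T = [1 + U² sinh²(κw) / (4E(U − E))]⁻¹ = 1/177.7 = 0.00563.

T = 0.00563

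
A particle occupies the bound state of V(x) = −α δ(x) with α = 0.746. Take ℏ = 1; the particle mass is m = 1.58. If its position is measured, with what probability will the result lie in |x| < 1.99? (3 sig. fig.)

P = 0.991

The normalised bound state is ψ = √κ e^{−κ|x|} with κ = mα/ℏ² = 1.179.
P(|x| < d) = ∫_{−d}^{d} κ e^{−2κ|x|} dx = 1 − e^{−2κd} = 1 − e^{−4.691} = 0.9908.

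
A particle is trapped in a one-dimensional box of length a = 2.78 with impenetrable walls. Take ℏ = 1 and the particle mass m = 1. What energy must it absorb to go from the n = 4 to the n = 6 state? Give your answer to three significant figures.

ΔE = 12.8

E_n = n²π²ℏ²/(2ma²), so ΔE = (6² − 4²) π²ℏ²/(2ma²).
ΔE = 20 × π² / (2 × 1 × 2.78²) = 12.77.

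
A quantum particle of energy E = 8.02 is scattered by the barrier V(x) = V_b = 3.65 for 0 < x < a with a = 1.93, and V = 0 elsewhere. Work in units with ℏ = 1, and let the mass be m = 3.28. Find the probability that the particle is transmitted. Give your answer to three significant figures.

T = 0.944

E > V_b: inside the barrier k₂ = √(2m(E − V_b))/ℏ = 5.354, k₂a = 10.33.
T = [1 + V_b² sin²(k₂a) / (4E(E − V_b))]⁻¹ = 1/1.059 = 0.944.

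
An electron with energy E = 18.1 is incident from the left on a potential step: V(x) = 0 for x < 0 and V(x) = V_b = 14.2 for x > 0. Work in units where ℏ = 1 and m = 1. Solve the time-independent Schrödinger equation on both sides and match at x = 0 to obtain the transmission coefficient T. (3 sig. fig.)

T = 0.866

The wavenumbers are k₁ = √(2mE)/ℏ = 6.017 on the left and k₂ = √(2m(E − V_b))/ℏ = 2.793 on the right.
Matching ψ and ψ′ at x = 0 gives r = (k₁ − k₂)/(k₁ + k₂), so R = r² = 0.1339 and T = 1 − R = 0.8661.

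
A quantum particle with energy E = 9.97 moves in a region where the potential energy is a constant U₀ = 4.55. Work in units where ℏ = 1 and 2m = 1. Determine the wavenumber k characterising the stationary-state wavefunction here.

With E > U₀ the solution is oscillatory, ψ ∝ e^{±ikx} with k = √(2m(E − U₀))/ℏ.
k = √(2 × 0.5 × 5.42) = 2.328.

k = 2.33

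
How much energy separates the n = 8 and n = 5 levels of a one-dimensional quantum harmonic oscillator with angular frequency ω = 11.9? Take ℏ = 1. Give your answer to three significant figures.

ΔE = 35.7

E_n = ℏω(n + ½), so ΔE = (8 − 5) ℏω = 3 × 11.9 = 35.70.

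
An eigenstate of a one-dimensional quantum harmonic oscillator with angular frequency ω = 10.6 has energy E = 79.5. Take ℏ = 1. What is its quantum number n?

n = 7

Invert E_n = (n + ½)ℏω: n = E/ℏω − ½ = 7.000, so n = 7.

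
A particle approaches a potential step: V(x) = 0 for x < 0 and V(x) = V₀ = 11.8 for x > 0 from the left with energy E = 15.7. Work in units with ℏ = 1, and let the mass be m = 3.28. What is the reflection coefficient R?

The wavenumbers are k₁ = √(2mE)/ℏ = 10.15 on the left and k₂ = √(2m(E − V₀))/ℏ = 5.058 on the right.
Continuity of ψ and ψ′ at the step yields the reflection amplitude r = (k₁ − k₂)/(k₁ + k₂) = 0.3348; thus R = |r|² = 0.1121, T = 0.8879.

R = 0.112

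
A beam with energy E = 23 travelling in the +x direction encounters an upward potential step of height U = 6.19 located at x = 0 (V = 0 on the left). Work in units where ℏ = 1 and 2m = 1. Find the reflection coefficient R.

The wavenumbers are k₁ = √(2mE)/ℏ = 4.796 on the left and k₂ = √(2m(E − U))/ℏ = 4.100 on the right.
Continuity of ψ and ψ′ at the step yields the reflection amplitude r = (k₁ − k₂)/(k₁ + k₂) = 0.07822; thus R = |r|² = 0.006118, T = 0.9939.

R = 0.00612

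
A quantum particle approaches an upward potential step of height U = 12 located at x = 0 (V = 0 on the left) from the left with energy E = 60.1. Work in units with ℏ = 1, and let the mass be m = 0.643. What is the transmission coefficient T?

The wavenumbers are k₁ = √(2mE)/ℏ = 8.791 on the left and k₂ = √(2m(E − U))/ℏ = 7.865 on the right.
Matching ψ and ψ′ at x = 0 gives r = (k₁ − k₂)/(k₁ + k₂), so R = r² = 0.003094 and T = 1 − R = 0.9969.

T = 0.997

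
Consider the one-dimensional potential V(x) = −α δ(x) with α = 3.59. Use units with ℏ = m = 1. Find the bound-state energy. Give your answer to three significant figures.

E = -6.44

For x ≠ 0 the bound state is ψ ∝ e^{−κ|x|}; integrating the TISE across the delta gives the cusp condition 2κ = 2mα/ℏ², so κ = 3.590.
Then E = −ℏ²κ²/(2m) = −mα²/(2ℏ²) = -6.444.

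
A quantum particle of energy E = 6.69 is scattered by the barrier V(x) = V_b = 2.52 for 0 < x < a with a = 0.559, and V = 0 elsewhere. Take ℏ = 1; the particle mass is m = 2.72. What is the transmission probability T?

Above the barrier the interior wavenumber is k₂ = √(2m(E − V_b))/ℏ = 4.763, giving phase k₂a = 2.662.
Matching at both interfaces gives T⁻¹ = 1 + V_b² sin²(k₂a) / [4E(E − V_b)] = 1.012, hence T = 0.988.

T = 0.988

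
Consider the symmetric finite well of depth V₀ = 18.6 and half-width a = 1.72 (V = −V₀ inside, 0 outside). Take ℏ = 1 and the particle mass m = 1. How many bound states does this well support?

Define the well-strength parameter z₀ = (a/ℏ)√(2mV₀) = 1.72 × √(2·1·18.6) = 10.49.
The even/odd transcendental equations gain one root per π/2 in z₀, giving N = 1 + ⌊2z₀/π⌋ = 1 + ⌊6.679⌋ = 7.

N = 7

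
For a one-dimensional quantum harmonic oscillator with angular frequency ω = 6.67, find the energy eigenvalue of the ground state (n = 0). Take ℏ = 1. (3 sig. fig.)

Using E_n = (n + ½)ℏω: E_0 = 0.5 × 6.67 = 3.335.

E = 3.34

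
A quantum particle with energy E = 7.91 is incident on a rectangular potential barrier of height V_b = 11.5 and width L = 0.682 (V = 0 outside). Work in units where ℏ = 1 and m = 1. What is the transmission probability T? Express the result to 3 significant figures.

T = 0.0856

Since E < V_b the interior solution is evanescent with decay constant κ = √(2m(V_b − E))/ℏ = 2.680.
κL = 1.827, sinh(κL) = 3.029.
Matching ψ, ψ′ at both faces gives T = [1 + V_b² sinh²(κL) / (4E(V_b − E))]⁻¹ = 1/11.68 = 0.0856.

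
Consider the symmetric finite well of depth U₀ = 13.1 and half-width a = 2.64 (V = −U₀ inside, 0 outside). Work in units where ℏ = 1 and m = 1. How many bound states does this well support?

The dimensionless depth is z₀ = a√(2mU₀)/ℏ = 2.64 × √(26.20) = 13.51.
A new bound state (alternating even/odd) appears each time z₀ passes a multiple of π/2, so N = ⌊2z₀/π⌋ + 1 = ⌊8.603⌋ + 1 = 9.

N = 9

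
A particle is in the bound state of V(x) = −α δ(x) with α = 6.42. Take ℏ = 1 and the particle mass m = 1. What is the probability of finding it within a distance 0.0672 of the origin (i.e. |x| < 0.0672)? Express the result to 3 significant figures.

P = 0.578

The normalised bound state is ψ = √κ e^{−κ|x|} with κ = mα/ℏ² = 6.420.
P(|x| < d) = ∫_{−d}^{d} κ e^{−2κ|x|} dx = 1 − e^{−2κd} = 1 − e^{−0.8628} = 0.5780.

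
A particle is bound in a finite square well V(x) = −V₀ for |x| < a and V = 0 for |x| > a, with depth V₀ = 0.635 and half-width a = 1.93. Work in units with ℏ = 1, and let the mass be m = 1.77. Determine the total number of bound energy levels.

The dimensionless depth is z₀ = a√(2mV₀)/ℏ = 1.93 × √(2.248) = 2.894.
The even/odd transcendental equations gain one root per π/2 in z₀, giving N = 1 + ⌊2z₀/π⌋ = 1 + ⌊1.842⌋ = 2.

N = 2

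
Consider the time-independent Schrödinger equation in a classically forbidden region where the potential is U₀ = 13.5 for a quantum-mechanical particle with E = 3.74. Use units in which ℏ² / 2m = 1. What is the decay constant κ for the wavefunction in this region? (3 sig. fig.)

κ = 3.12

Since E < U₀ the TISE in this region is ψ'' = κ²ψ with κ = √(2m(U₀ − E))/ℏ.
κ = √(2 × 0.5 × 9.76) = 3.124.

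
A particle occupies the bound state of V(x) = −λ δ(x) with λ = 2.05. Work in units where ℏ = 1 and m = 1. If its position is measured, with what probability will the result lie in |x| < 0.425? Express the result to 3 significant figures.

P = 0.825

The normalised bound state is ψ = √κ e^{−κ|x|} with κ = mλ/ℏ² = 2.050.
P(|x| < d) = ∫_{−d}^{d} κ e^{−2κ|x|} dx = 1 − e^{−2κd} = 1 − e^{−1.743} = 0.8249.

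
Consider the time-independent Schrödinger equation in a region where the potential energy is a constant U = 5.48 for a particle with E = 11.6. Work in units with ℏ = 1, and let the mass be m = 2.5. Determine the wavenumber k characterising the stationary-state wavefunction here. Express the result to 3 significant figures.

k = 5.53

With E > U the solution is oscillatory, ψ ∝ e^{±ikx} with k = √(2m(E − U))/ℏ.
k = √(2 × 2.5 × 6.12) = 5.532.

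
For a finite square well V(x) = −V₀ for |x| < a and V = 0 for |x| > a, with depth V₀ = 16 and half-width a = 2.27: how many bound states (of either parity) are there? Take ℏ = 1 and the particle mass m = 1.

N = 9

The dimensionless depth is z₀ = a√(2mV₀)/ℏ = 2.27 × √(32.00) = 12.84.
A new bound state (alternating even/odd) appears each time z₀ passes a multiple of π/2, so N = ⌊2z₀/π⌋ + 1 = ⌊8.175⌋ + 1 = 9.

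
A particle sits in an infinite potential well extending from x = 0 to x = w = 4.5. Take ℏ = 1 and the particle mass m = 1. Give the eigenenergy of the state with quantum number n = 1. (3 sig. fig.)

E = 0.244

The infinite-well eigenfunctions ψ_n = √(2/w) sin(nπx/w) vanish at both walls, giving E_n = n²π²ℏ²/(2mw²).
E_1 = 1² × π² / (2 × 1 × 4.5²) = 0.2437.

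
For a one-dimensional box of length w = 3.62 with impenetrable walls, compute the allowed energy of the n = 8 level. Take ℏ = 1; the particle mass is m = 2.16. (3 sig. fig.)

The infinite-well eigenfunctions ψ_n = √(2/w) sin(nπx/w) vanish at both walls, giving E_n = n²π²ℏ²/(2mw²).
E_8 = 8² × π² / (2 × 2.16 × 3.62²) = 11.16.

E = 11.2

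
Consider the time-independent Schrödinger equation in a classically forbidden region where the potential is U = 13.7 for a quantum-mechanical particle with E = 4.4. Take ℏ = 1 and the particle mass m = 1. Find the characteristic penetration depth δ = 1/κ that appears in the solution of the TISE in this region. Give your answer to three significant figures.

δ = 0.232

Since E < U the TISE in this region is ψ'' = κ²ψ with κ = √(2m(U − E))/ℏ.
κ = √(2 × 1 × 9.3) = 4.313. The penetration depth is δ = 1/κ = 0.232.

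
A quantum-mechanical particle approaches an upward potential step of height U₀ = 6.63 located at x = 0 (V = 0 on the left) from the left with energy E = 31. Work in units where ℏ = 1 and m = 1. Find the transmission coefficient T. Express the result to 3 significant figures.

The wavenumbers are k₁ = √(2mE)/ℏ = 7.874 on the left and k₂ = √(2m(E − U₀))/ℏ = 6.981 on the right.
Continuity of ψ and ψ′ at the step yields the reflection amplitude r = (k₁ − k₂)/(k₁ + k₂) = 0.06009; thus R = |r|² = 0.003610, T = 0.9964.

T = 0.996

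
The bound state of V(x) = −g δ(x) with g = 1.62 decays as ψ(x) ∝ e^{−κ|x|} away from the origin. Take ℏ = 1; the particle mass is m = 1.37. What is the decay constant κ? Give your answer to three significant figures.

κ = 2.22

Integrating the TISE across x = 0 gives the cusp condition ψ'(0⁺) − ψ'(0⁻) = −(2mg/ℏ²)ψ(0).
With ψ ∝ e^{−κ|x|} this yields −2κ = −2mg/ℏ², so κ = mg/ℏ² = 2.219.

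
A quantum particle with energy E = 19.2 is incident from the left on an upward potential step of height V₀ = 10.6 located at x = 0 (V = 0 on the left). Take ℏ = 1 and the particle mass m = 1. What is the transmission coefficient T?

T = 0.961

On each side the TISE gives plane waves with k = √(2m(E − V))/ℏ: k₁ = √(2·1·19.2) = 6.197, k₂ = √(2·1·8.6) = 4.147.
Continuity of ψ and ψ′ at the step yields the reflection amplitude r = (k₁ − k₂)/(k₁ + k₂) = 0.1981; thus R = |r|² = 0.03926, T = 0.9607.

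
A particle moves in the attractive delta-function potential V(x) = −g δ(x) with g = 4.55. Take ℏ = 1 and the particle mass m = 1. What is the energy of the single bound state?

E = -10.4

The bound state is ψ(x) = √κ e^{−κ|x|}. The derivative jump ψ'(0⁺) − ψ'(0⁻) = −(2mg/ℏ²)ψ(0) fixes κ = mg/ℏ² = 4.550.
Then E = −ℏ²κ²/(2m) = −mg²/(2ℏ²) = -10.35.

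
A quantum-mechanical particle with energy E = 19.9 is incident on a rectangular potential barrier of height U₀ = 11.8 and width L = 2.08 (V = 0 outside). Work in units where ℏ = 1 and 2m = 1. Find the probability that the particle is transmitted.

T = 0.973

E > U₀: inside the barrier k₂ = √(2m(E − U₀))/ℏ = 2.846, k₂L = 5.920.
T = [1 + U₀² sin²(k₂L) / (4E(E − U₀))]⁻¹ = 1/1.027 = 0.973.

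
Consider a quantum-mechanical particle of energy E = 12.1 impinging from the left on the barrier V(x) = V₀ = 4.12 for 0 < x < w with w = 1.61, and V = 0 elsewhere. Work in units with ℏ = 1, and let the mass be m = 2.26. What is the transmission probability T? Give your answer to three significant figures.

T = 0.997

E > V₀: inside the barrier k₂ = √(2m(E − V₀))/ℏ = 6.006, k₂w = 9.669.
T = [1 + V₀² sin²(k₂w) / (4E(E − V₀))]⁻¹ = 1/1.003 = 0.997.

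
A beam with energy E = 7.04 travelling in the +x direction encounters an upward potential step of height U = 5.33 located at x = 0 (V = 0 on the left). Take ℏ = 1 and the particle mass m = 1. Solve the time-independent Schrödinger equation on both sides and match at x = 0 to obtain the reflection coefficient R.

The wavenumbers are k₁ = √(2mE)/ℏ = 3.752 on the left and k₂ = √(2m(E − U))/ℏ = 1.849 on the right.
Continuity of ψ and ψ′ at the step yields the reflection amplitude r = (k₁ − k₂)/(k₁ + k₂) = 0.3397; thus R = |r|² = 0.1154, T = 0.8846.

R = 0.115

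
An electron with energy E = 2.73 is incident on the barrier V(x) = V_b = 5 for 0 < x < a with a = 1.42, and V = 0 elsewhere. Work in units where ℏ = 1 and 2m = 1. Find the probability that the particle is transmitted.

T = 0.0535

E < V_b: inside the barrier ψ ∝ e^{±κx} with κ = √(2m(V_b − E))/ℏ = 1.507.
κa = 2.139, sinh(κa) = 4.189.
Matching ψ, ψ′ at both faces gives T = [1 + V_b² sinh²(κa) / (4E(V_b − E))]⁻¹ = 1/18.69 = 0.0535.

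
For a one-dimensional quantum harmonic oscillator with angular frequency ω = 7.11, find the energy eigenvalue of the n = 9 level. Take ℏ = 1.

E = 67.5

The oscillator eigenvalues are E_n = ℏω(n + ½), so E_9 = 7.11 × 9.5 = 67.55.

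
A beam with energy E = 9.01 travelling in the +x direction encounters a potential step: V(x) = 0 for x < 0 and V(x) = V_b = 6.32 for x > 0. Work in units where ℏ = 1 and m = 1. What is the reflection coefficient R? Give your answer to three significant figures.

The wavenumbers are k₁ = √(2mE)/ℏ = 4.245 on the left and k₂ = √(2m(E − V_b))/ℏ = 2.319 on the right.
Matching ψ and ψ′ at x = 0 gives r = (k₁ − k₂)/(k₁ + k₂), so R = r² = 0.08604 and T = 1 − R = 0.9140.

R = 0.0860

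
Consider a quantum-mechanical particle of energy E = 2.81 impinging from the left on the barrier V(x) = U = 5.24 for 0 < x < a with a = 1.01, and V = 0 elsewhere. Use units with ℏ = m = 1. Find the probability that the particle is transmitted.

E < U: inside the barrier ψ ∝ e^{±κx} with κ = √(2m(U − E))/ℏ = 2.205.
κa = 2.227, sinh(κa) = 4.580.
The exact tunnelling result is T⁻¹ = 1 + U² sinh²(κa) / [4E(U − E)] = 22.09, so T = 0.0453.

T = 0.0453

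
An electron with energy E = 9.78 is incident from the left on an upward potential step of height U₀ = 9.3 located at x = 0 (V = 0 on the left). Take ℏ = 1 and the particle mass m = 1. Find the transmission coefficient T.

T = 0.594

On each side the TISE gives plane waves with k = √(2m(E − V))/ℏ: k₁ = √(2·1·9.78) = 4.423, k₂ = √(2·1·0.48) = 0.9798.
Continuity of ψ and ψ′ at the step yields the reflection amplitude r = (k₁ − k₂)/(k₁ + k₂) = 0.6373; thus R = |r|² = 0.4061, T = 0.5939.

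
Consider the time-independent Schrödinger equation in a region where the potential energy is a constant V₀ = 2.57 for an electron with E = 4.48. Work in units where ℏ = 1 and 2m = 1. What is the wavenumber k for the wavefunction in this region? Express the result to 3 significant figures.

With E > V₀ the solution is oscillatory, ψ ∝ e^{±ikx} with k = √(2m(E − V₀))/ℏ.
k = √(2 × 0.5 × 1.91) = 1.382.

k = 1.38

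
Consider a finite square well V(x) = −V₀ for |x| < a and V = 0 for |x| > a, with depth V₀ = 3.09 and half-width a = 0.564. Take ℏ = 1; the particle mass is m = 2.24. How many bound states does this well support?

N = 2

Define the well-strength parameter z₀ = (a/ℏ)√(2mV₀) = 0.564 × √(2·2.24·3.09) = 2.098.
A new bound state (alternating even/odd) appears each time z₀ passes a multiple of π/2, so N = ⌊2z₀/π⌋ + 1 = ⌊1.336⌋ + 1 = 2.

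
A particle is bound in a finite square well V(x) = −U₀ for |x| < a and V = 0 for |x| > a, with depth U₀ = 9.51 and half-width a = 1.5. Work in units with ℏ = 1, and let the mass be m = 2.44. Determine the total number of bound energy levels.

N = 7

Define the well-strength parameter z₀ = (a/ℏ)√(2mU₀) = 1.5 × √(2·2.44·9.51) = 10.22.
A new bound state (alternating even/odd) appears each time z₀ passes a multiple of π/2, so N = ⌊2z₀/π⌋ + 1 = ⌊6.505⌋ + 1 = 7.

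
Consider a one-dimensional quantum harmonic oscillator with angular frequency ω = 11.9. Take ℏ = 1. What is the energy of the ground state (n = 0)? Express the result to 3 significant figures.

E = 5.95

The oscillator eigenvalues are E_n = ℏω(n + ½), so E_0 = 11.9 × 0.5 = 5.950.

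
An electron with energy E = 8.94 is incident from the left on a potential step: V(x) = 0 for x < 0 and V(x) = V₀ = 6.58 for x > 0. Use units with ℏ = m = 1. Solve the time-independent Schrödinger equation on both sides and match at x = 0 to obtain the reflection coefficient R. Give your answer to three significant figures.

R = 0.103

The wavenumbers are k₁ = √(2mE)/ℏ = 4.228 on the left and k₂ = √(2m(E − V₀))/ℏ = 2.173 on the right.
Matching ψ and ψ′ at x = 0 gives r = (k₁ − k₂)/(k₁ + k₂), so R = r² = 0.1032 and T = 1 − R = 0.8968.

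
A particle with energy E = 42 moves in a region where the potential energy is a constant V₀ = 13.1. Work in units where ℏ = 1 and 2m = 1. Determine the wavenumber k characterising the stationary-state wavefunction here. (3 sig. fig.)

With E > V₀ the solution is oscillatory, ψ ∝ e^{±ikx} with k = √(2m(E − V₀))/ℏ.
k = √(2 × 0.5 × 28.9) = 5.376.

k = 5.38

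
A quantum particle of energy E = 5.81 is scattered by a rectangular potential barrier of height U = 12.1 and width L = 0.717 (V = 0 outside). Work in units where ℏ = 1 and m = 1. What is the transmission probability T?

E < U: inside the barrier ψ ∝ e^{±κx} with κ = √(2m(U − E))/ℏ = 3.547.
κL = 2.543, sinh(κL) = 6.320.
Matching ψ, ψ′ at both faces gives T = [1 + U² sinh²(κL) / (4E(U − E))]⁻¹ = 1/41.01 = 0.0244.

T = 0.0244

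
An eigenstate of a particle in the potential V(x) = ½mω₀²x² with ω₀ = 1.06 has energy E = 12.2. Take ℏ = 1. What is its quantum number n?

n = 11

Invert E_n = (n + ½)ℏω₀: n = E/ℏω₀ − ½ = 11.009, so n = 11.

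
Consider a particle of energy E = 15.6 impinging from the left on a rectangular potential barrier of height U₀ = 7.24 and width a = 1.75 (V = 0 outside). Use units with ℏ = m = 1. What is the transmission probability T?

E > U₀: inside the barrier k₂ = √(2m(E − U₀))/ℏ = 4.089, k₂a = 7.156.
Matching at both interfaces gives T⁻¹ = 1 + U₀² sin²(k₂a) / [4E(E − U₀)] = 1.059, hence T = 0.944.

T = 0.944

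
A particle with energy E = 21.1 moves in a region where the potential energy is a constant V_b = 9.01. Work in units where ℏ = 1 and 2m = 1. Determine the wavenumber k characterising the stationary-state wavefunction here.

k = 3.48

With E > V_b the solution is oscillatory, ψ ∝ e^{±ikx} with k = √(2m(E − V_b))/ℏ.
k = √(2 × 0.5 × 12.09) = 3.477.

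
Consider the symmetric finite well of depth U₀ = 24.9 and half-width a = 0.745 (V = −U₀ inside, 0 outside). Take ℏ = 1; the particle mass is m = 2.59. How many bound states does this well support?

The dimensionless depth is z₀ = a√(2mU₀)/ℏ = 0.745 × √(129.0) = 8.461.
The even/odd transcendental equations gain one root per π/2 in z₀, giving N = 1 + ⌊2z₀/π⌋ = 1 + ⌊5.386⌋ = 6.

N = 6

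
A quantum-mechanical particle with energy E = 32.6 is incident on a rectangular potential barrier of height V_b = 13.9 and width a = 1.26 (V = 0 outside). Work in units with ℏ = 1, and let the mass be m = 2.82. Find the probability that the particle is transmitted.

Above the barrier the interior wavenumber is k₂ = √(2m(E − V_b))/ℏ = 10.27, giving phase k₂a = 12.94.
Matching at both interfaces gives T⁻¹ = 1 + V_b² sin²(k₂a) / [4E(E − V_b)] = 1.011, hence T = 0.990.

T = 0.990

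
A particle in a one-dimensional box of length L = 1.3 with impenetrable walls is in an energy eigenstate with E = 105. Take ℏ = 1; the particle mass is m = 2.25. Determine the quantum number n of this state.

n = 9

For an infinite well E_n = n²π²ℏ²/(2mL²), so n = (L/πℏ)√(2mE).
n = (1.3/π) × √(2 × 2.25 × 105) = 8.995 → n = 9.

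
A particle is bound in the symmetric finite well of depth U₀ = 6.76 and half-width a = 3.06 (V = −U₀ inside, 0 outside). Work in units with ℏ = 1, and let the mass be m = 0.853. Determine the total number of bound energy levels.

The dimensionless depth is z₀ = a√(2mU₀)/ℏ = 3.06 × √(11.53) = 10.39.
The even/odd transcendental equations gain one root per π/2 in z₀, giving N = 1 + ⌊2z₀/π⌋ = 1 + ⌊6.616⌋ = 7.

N = 7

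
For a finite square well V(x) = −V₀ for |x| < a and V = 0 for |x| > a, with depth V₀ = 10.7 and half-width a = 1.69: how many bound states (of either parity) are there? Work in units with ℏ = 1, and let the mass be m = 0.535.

N = 4

The dimensionless depth is z₀ = a√(2mV₀)/ℏ = 1.69 × √(11.45) = 5.718.
The even/odd transcendental equations gain one root per π/2 in z₀, giving N = 1 + ⌊2z₀/π⌋ = 1 + ⌊3.640⌋ = 4.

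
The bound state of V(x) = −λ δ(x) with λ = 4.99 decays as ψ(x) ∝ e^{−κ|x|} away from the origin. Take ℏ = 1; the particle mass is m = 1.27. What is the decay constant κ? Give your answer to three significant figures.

κ = 6.34

Integrating the TISE across x = 0 gives the cusp condition ψ'(0⁺) − ψ'(0⁻) = −(2mλ/ℏ²)ψ(0).
With ψ ∝ e^{−κ|x|} this yields −2κ = −2mλ/ℏ², so κ = mλ/ℏ² = 6.337.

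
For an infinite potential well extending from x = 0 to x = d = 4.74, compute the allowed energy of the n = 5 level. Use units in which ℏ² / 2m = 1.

E = 11.0

The infinite-well eigenfunctions ψ_n = √(2/d) sin(nπx/d) vanish at both walls, giving E_n = n²π²ℏ²/(2md²).
E_5 = 5² × π² / (2 × 0.5 × 4.74²) = 10.98.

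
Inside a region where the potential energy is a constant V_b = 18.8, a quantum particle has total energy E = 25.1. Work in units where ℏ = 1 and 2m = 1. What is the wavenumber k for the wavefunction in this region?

With E > V_b the solution is oscillatory, ψ ∝ e^{±ikx} with k = √(2m(E − V_b))/ℏ.
k = √(2 × 0.5 × 6.3) = 2.510.

k = 2.51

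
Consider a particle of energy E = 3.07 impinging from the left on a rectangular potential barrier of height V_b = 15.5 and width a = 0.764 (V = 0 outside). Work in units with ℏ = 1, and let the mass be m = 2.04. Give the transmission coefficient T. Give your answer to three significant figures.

Since E < V_b the interior solution is evanescent with decay constant κ = √(2m(V_b − E))/ℏ = 7.121.
κa = 5.441, sinh(κa) = 115.3.
The exact tunnelling result is T⁻¹ = 1 + V_b² sinh²(κa) / [4E(V_b − E)] = 20930, so T = 0.0000478.

T = 0.0000478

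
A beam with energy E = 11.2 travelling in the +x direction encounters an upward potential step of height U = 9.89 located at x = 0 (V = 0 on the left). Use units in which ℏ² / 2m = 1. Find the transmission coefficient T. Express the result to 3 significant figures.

T = 0.760

The wavenumbers are k₁ = √(2mE)/ℏ = 3.347 on the left and k₂ = √(2m(E − U))/ℏ = 1.145 on the right.
Continuity of ψ and ψ′ at the step yields the reflection amplitude r = (k₁ − k₂)/(k₁ + k₂) = 0.4903; thus R = |r|² = 0.2404, T = 0.7596.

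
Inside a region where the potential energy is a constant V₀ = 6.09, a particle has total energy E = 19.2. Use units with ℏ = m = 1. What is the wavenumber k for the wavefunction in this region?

k = 5.12

With E > V₀ the solution is oscillatory, ψ ∝ e^{±ikx} with k = √(2m(E − V₀))/ℏ.
k = √(2 × 1 × 13.11) = 5.121.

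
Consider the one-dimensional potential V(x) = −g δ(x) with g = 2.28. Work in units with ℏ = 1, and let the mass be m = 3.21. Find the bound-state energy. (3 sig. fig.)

For x ≠ 0 the bound state is ψ ∝ e^{−κ|x|}; integrating the TISE across the delta gives the cusp condition 2κ = 2mg/ℏ², so κ = 7.319.
Then E = −ℏ²κ²/(2m) = −mg²/(2ℏ²) = -8.343.

E = -8.34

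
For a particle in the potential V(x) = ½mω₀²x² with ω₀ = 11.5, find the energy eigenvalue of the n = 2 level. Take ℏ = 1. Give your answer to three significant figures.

Using E_n = (n + ½)ℏω₀: E_2 = 2.5 × 11.5 = 28.75.

E = 28.8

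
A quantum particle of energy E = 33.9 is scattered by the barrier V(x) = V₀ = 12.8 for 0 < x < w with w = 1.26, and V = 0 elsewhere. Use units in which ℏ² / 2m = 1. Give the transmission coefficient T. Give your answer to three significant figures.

E > V₀: inside the barrier k₂ = √(2m(E − V₀))/ℏ = 4.593, k₂w = 5.788.
Matching at both interfaces gives T⁻¹ = 1 + V₀² sin²(k₂w) / [4E(E − V₀)] = 1.013, hence T = 0.987.

T = 0.987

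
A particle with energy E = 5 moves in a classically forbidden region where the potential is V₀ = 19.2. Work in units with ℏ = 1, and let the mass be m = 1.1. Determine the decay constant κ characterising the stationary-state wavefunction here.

κ = 5.59

Since E < V₀ the TISE in this region is ψ'' = κ²ψ with κ = √(2m(V₀ − E))/ℏ.
κ = √(2 × 1.1 × 14.2) = 5.589.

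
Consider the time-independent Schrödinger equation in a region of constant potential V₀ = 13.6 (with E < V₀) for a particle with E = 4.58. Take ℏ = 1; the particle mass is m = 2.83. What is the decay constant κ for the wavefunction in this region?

κ = 7.15

Since E < V₀ the TISE in this region is ψ'' = κ²ψ with κ = √(2m(V₀ − E))/ℏ.
κ = √(2 × 2.83 × 9.02) = 7.145.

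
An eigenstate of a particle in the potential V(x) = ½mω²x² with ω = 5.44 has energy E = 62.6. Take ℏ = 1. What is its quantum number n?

Invert E_n = (n + ½)ℏω: n = E/ℏω − ½ = 11.007, so n = 11.

n = 11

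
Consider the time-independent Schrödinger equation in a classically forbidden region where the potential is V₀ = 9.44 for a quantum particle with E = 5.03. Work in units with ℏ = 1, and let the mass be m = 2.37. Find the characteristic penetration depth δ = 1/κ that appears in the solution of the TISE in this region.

δ = 0.219

Since E < V₀ the TISE in this region is ψ'' = κ²ψ with κ = √(2m(V₀ − E))/ℏ.
κ = √(2 × 2.37 × 4.41) = 4.572. The penetration depth is δ = 1/κ = 0.219.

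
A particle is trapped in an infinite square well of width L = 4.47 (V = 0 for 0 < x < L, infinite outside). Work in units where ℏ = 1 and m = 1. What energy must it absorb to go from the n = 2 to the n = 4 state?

E_n = n²π²ℏ²/(2mL²), so ΔE = (4² − 2²) π²ℏ²/(2mL²).
ΔE = 12 × π² / (2 × 1 × 4.47²) = 2.964.

ΔE = 2.96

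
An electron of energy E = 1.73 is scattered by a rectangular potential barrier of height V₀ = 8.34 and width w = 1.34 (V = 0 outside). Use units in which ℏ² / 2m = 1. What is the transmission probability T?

Since E < V₀ the interior solution is evanescent with decay constant κ = √(2m(V₀ − E))/ℏ = 2.571.
κw = 3.445, sinh(κw) = 15.66.
Matching ψ, ψ′ at both faces gives T = [1 + V₀² sinh²(κw) / (4E(V₀ − E))]⁻¹ = 1/373.8 = 0.00268.

T = 0.00268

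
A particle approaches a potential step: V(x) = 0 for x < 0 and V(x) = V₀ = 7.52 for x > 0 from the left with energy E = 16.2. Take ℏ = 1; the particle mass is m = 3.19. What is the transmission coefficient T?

The wavenumbers are k₁ = √(2mE)/ℏ = 10.17 on the left and k₂ = √(2m(E − V₀))/ℏ = 7.442 on the right.
Continuity of ψ and ψ′ at the step yields the reflection amplitude r = (k₁ − k₂)/(k₁ + k₂) = 0.1547; thus R = |r|² = 0.02395, T = 0.9761.

T = 0.976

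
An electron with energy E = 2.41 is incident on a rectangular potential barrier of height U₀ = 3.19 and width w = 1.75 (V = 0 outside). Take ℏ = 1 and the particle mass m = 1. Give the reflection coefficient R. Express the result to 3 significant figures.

E < U₀: inside the barrier ψ ∝ e^{±κx} with κ = √(2m(U₀ − E))/ℏ = 1.249.
κw = 2.186, sinh(κw) = 4.392.
Matching ψ, ψ′ at both faces gives T = [1 + U₀² sinh²(κw) / (4E(U₀ − E))]⁻¹ = 1/27.11 = 0.0369.
R = 1 − T = 0.963.

R = 0.963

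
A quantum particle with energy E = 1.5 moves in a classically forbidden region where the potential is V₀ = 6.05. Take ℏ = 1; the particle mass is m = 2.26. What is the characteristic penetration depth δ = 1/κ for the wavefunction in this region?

δ = 0.221

Since E < V₀ the TISE in this region is ψ'' = κ²ψ with κ = √(2m(V₀ − E))/ℏ.
κ = √(2 × 2.26 × 4.55) = 4.535. The penetration depth is δ = 1/κ = 0.221.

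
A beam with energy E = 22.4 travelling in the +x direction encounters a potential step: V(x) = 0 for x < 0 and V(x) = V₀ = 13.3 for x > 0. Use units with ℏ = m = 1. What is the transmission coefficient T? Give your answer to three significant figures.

T = 0.951

The wavenumbers are k₁ = √(2mE)/ℏ = 6.693 on the left and k₂ = √(2m(E − V₀))/ℏ = 4.266 on the right.
Continuity of ψ and ψ′ at the step yields the reflection amplitude r = (k₁ − k₂)/(k₁ + k₂) = 0.2215; thus R = |r|² = 0.04905, T = 0.9510.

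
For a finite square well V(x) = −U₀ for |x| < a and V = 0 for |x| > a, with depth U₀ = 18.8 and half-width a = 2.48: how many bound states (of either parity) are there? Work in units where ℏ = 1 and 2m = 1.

N = 7

Define the well-strength parameter z₀ = (a/ℏ)√(2mU₀) = 2.48 × √(2·0.5·18.8) = 10.75.
The even/odd transcendental equations gain one root per π/2 in z₀, giving N = 1 + ⌊2z₀/π⌋ = 1 + ⌊6.846⌋ = 7.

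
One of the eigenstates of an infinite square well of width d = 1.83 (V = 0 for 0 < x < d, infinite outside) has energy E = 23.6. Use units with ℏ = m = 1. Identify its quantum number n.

n = 4

From E_n = n²π²ℏ²/(2md²) invert to n = √(2md²E)/(πℏ).
n = (1.83/π) × √(2 × 1 × 23.6) = 4.002 → n = 4.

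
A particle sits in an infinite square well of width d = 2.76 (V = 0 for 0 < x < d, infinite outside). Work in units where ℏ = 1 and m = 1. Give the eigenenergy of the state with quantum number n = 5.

Requiring ψ(0) = ψ(d) = 0 quantises k = nπ/d, hence E_n = ℏ²k²/2m = n²π²ℏ²/(2md²).
E_5 = 5² × π² / (2 × 1 × 2.76²) = 16.20.

E = 16.2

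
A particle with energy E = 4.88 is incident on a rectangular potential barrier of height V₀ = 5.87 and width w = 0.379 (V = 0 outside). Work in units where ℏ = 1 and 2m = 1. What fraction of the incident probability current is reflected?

R = 0.210

Since E < V₀ the interior solution is evanescent with decay constant κ = √(2m(V₀ − E))/ℏ = 0.9950.
κw = 0.3771, sinh(κw) = 0.3861.
Matching ψ, ψ′ at both faces gives T = [1 + V₀² sinh²(κw) / (4E(V₀ − E))]⁻¹ = 1/1.266 = 0.790.
R = 1 − T = 0.210.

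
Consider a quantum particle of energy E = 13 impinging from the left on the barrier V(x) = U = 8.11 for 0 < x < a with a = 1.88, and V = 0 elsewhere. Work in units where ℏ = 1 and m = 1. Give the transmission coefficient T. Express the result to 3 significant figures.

T = 0.962

E > U: inside the barrier k₂ = √(2m(E − U))/ℏ = 3.127, k₂a = 5.879.
Matching at both interfaces gives T⁻¹ = 1 + U² sin²(k₂a) / [4E(E − U)] = 1.040, hence T = 0.962.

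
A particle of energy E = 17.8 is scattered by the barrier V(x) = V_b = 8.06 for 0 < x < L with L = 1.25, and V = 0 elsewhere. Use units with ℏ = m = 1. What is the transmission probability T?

T = 0.957

E > V_b: inside the barrier k₂ = √(2m(E − V_b))/ℏ = 4.414, k₂L = 5.517.
T = [1 + V_b² sin²(k₂L) / (4E(E − V_b))]⁻¹ = 1/1.045 = 0.957.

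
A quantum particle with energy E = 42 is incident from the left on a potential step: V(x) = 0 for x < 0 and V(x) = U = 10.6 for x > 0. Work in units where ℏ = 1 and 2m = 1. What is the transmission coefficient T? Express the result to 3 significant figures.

T = 0.995

On each side the TISE gives plane waves with k = √(2m(E − V))/ℏ: k₁ = √(2·½·42) = 6.481, k₂ = √(2·½·31.4) = 5.604.
Matching ψ and ψ′ at x = 0 gives r = (k₁ − k₂)/(k₁ + k₂), so R = r² = 0.005269 and T = 1 − R = 0.9947.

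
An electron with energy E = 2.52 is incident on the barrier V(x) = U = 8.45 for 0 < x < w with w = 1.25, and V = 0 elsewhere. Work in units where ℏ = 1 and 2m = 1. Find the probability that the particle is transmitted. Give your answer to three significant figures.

T = 0.00758

Since E < U the interior solution is evanescent with decay constant κ = √(2m(U − E))/ℏ = 2.435.
κw = 3.044, sinh(κw) = 10.47.
Matching ψ, ψ′ at both faces gives T = [1 + U² sinh²(κw) / (4E(U − E))]⁻¹ = 1/131.9 = 0.00758.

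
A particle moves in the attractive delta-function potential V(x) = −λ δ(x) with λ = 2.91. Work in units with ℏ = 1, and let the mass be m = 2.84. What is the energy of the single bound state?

E = -12.0

For x ≠ 0 the bound state is ψ ∝ e^{−κ|x|}; integrating the TISE across the delta gives the cusp condition 2κ = 2mλ/ℏ², so κ = 8.264.
Then E = −ℏ²κ²/(2m) = −mλ²/(2ℏ²) = -12.02.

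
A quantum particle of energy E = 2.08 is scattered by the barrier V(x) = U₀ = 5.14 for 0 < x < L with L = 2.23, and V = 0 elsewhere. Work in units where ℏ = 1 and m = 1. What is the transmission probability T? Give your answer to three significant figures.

Since E < U₀ the interior solution is evanescent with decay constant κ = √(2m(U₀ − E))/ℏ = 2.474.
κL = 5.517, sinh(κL) = 124.4.
Matching ψ, ψ′ at both faces gives T = [1 + U₀² sinh²(κL) / (4E(U₀ − E))]⁻¹ = 1/16060 = 0.0000623.

T = 0.0000623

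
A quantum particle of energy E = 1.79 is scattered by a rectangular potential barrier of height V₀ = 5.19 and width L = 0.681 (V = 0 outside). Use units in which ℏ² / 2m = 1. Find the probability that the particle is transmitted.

T = 0.258

Since E < V₀ the interior solution is evanescent with decay constant κ = √(2m(V₀ − E))/ℏ = 1.844.
κL = 1.256, sinh(κL) = 1.613.
The exact tunnelling result is T⁻¹ = 1 + V₀² sinh²(κL) / [4E(V₀ − E)] = 3.878, so T = 0.258.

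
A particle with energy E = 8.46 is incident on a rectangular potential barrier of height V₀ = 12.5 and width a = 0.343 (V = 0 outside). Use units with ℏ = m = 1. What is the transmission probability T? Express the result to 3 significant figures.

Since E < V₀ the interior solution is evanescent with decay constant κ = √(2m(V₀ − E))/ℏ = 2.843.
κa = 0.9750, sinh(κa) = 1.137.
The exact tunnelling result is T⁻¹ = 1 + V₀² sinh²(κa) / [4E(V₀ − E)] = 2.477, so T = 0.404.

T = 0.404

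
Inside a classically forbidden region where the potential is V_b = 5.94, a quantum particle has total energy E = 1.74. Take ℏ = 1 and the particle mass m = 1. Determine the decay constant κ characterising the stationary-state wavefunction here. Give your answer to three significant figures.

Since E < V_b the TISE in this region is ψ'' = κ²ψ with κ = √(2m(V_b − E))/ℏ.
κ = √(2 × 1 × 4.2) = 2.898.

κ = 2.90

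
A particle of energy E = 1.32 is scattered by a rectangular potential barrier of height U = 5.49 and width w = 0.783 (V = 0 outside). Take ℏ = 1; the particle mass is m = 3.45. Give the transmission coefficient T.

E < U: inside the barrier ψ ∝ e^{±κx} with κ = √(2m(U − E))/ℏ = 5.364.
κw = 4.200, sinh(κw) = 33.34.
The exact tunnelling result is T⁻¹ = 1 + U² sinh²(κw) / [4E(U − E)] = 1522, so T = 0.000657.

T = 0.000657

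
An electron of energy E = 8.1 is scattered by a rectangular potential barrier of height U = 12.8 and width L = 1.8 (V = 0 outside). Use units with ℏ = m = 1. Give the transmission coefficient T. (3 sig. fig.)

T = 0.0000598

E < U: inside the barrier ψ ∝ e^{±κx} with κ = √(2m(U − E))/ℏ = 3.066.
κL = 5.519, sinh(κL) = 124.7.
Matching ψ, ψ′ at both faces gives T = [1 + U² sinh²(κL) / (4E(U − E))]⁻¹ = 1/16720 = 0.0000598.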